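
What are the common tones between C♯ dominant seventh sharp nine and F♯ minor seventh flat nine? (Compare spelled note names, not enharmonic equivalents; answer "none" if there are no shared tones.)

C#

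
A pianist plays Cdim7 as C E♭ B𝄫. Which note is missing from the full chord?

G♭

The full Cdim7 chord is C, E♭, G♭, B𝄫.
Comparing with the voicing, the diminished 5th (5th) — G♭ — is absent.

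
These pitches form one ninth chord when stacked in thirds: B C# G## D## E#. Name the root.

Stacking in thirds gives C# – E# – G## – B – D##, so C# is the root — C# dominant seventh sharp nine sharp five.

C#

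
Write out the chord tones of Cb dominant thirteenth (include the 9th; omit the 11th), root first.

Cb, Eb, Gb, Bbb, Db, Ab

Cb dominant thirteenth is a dominant thirteenth built on Cb.
- root: Cb
- major 3rd: Eb
- perfect 5th: Gb
- minor 7th: Bbb
- major 9th: Db
- major 13th: Ab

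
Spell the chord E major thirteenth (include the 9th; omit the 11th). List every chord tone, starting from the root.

E major thirteenth is a major thirteenth built on E.
E — root
G-sharp — major 3rd
B — perfect 5th
D-sharp — major 7th
F-sharp — major 9th
C-sharp — major 13th

E  G-sharp  B  D-sharp  F-sharp  C-sharp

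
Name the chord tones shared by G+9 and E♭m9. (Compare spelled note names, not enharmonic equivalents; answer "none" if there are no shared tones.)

G+9: G B D♯ F A
E♭m9: E♭ G♭ B♭ D♭ F
Common to both → F.

F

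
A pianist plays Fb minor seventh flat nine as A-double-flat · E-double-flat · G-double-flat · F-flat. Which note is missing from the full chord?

Fb minor seventh flat nine = F-flat, A-double-flat, C-flat, E-double-flat, G-double-flat. The voicing lacks the 5th (perfect 5th), C-flat.

C-flat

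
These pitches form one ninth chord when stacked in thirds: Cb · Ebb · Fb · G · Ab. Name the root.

Stacking in thirds gives Fb – Ab – Cb – Ebb – G, so Fb is the root — Fb dominant seventh sharp nine.

Fb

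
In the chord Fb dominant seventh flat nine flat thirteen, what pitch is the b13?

D-double-flat

Fb dominant seventh flat nine flat thirteen is built on F-flat; its 13th is a minor 13th above the root.
A sixth above F uses the letter D, and the minor 13th above F-flat is D-double-flat.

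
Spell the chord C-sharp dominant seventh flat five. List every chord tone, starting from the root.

C# E# G B

C-sharp dominant seventh flat five: dominant seventh flat five on C#.
- root: C#
- major 3rd: E#
- diminished 5th: G
- minor 7th: B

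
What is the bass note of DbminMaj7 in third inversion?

C

DbminMaj7 in root position is Db–Fb–Ab–C.
Third inversion places the seventh in the bass, which is C.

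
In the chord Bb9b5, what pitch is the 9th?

C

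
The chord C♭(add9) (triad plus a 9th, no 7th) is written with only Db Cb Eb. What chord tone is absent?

The full C♭(add9) chord is Cb, Eb, Gb, Db.
Comparing with the voicing, the perfect 5th (5th) — Gb — is absent.

Gb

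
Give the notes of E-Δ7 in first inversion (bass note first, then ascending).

G – B – D# – E

In root position, E-Δ7 is E–G–B–D#.
First inversion puts the third (G) in the bass.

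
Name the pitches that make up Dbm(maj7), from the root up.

Db – Fb – Ab – C

Dbm(maj7) is a minor-major seventh built on Db.
Db — root
Fb — minor 3rd
Ab — perfect 5th
C — major 7th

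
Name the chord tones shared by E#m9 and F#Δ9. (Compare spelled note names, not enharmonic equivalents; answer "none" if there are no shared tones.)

E# – G#

E#m9: E# G# B# D# F##
F#Δ9: F# A# C# E# G#
Common to both → E#, G#.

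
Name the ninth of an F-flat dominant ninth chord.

G-flat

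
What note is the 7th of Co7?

B𝄫

Co7 is built on C; its 7th is a diminished 7th above the root.
A seventh above C uses the letter B, and the diminished 7th above C is B𝄫.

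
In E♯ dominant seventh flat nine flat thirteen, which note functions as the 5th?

E♯ dominant seventh flat nine flat thirteen is built on E#; its 5th is a perfect 5th above the root.
A fifth above E uses the letter B, and the perfect 5th above E# is B#.

B#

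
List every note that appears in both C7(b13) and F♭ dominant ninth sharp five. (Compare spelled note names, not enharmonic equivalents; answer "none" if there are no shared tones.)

C, Ab

C7(b13) = C, E, G, Bb, Ab.
F♭ dominant ninth sharp five = Fb, Ab, C, Ebb, Gb.
Shared: C, Ab.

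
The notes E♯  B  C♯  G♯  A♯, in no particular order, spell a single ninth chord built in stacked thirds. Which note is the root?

A♯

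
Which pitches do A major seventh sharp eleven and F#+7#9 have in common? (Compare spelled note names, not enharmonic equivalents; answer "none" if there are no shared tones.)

E

A major seventh sharp eleven: A C# E G# D#
F#+7#9: F# A# C## E G##
Common to both → E.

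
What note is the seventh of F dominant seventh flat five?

Root of F dominant seventh flat five = F. The 7th is a minor 7th: F up a minor 7th → E-flat.

E-flat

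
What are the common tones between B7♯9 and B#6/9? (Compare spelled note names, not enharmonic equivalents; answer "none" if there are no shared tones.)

B7♯9: B D# F# A C##
B#6/9: B# D## F## G## C##
Common to both → C##.

C##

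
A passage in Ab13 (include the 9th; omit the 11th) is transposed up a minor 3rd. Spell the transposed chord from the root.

C♭, E♭, G♭, B𝄫, D♭, A♭

Transposed root: A♭ → C♭ (minor 3rd up). So we spell C♭ dominant thirteenth:
C♭ — root
E♭ — major 3rd
G♭ — perfect 5th
B𝄫 — minor 7th
D♭ — major 9th
A♭ — major 13th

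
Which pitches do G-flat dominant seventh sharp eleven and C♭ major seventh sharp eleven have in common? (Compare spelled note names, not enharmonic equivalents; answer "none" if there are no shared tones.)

G-flat, B-flat

G-flat dominant seventh sharp eleven: G-flat B-flat D-flat F-flat C
C♭ major seventh sharp eleven: C-flat E-flat G-flat B-flat F
Common to both → G-flat, B-flat.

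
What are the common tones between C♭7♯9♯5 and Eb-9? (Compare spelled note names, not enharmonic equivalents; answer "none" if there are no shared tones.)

E♭

C♭7♯9♯5: C♭ E♭ G B𝄫 D
Eb-9: E♭ G♭ B♭ D♭ F
Common to both → E♭.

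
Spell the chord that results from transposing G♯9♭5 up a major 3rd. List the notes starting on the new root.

B# – D## – F# – A# – C##

Transposed root: G# → B# (major 3rd up). So we spell B# dominant ninth flat five:
- root: B#
- major 3rd: D##
- diminished 5th: F#
- minor 7th: A#
- major 9th: C##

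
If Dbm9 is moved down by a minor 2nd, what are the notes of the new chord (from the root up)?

C Eb G Bb D

A minor 2nd down from Db is C, so the new chord is C minor ninth.
Root: C
Minor 3rd (3rd): Eb
Perfect 5th (5th): G
Minor 7th (7th): Bb
Major 9th (9th): D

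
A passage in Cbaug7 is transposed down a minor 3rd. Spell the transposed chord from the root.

Transposed root: C♭ → A♭ (minor 3rd down). So we spell A♭ augmented seventh:
A♭ — root
C — major 3rd
E — augmented 5th
G♭ — minor 7th

A♭ C E G♭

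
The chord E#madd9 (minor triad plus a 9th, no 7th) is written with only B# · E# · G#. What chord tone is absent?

F##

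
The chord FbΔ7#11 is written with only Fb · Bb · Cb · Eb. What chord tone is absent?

The full FbΔ7#11 chord is Fb, Ab, Cb, Eb, Bb.
Comparing with the voicing, the major 3rd (3rd) — Ab — is absent.

Ab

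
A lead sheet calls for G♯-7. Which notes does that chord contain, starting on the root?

G# – B – D# – F#

Root G#, quality minor seventh:
- root: G#
- minor 3rd: B
- perfect 5th: D#
- minor 7th: F#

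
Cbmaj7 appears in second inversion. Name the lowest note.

G♭

Cbmaj7 = C♭–E♭–G♭–B♭. Second inversion → fifth in the bass = G♭.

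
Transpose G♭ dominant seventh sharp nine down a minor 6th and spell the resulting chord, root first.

A minor 6th down from G-flat is B-flat, so the new chord is B-flat dominant seventh sharp nine.
B-flat — root
D — major 3rd
F — perfect 5th
A-flat — minor 7th
C-sharp — augmented 9th

B-flat, D, F, A-flat, C-sharp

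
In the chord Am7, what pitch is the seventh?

Root of Am7 = A. The 7th is a minor 7th: A up a minor 7th → G.

G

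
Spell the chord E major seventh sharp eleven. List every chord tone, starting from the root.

Root E, quality major seventh sharp eleven:
E — root
G-sharp — major 3rd
B — perfect 5th
D-sharp — major 7th
A-sharp — augmented 11th

E G-sharp B D-sharp A-sharp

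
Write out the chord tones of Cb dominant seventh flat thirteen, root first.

Root C-flat, quality dominant seventh flat thirteen:
C-flat — root
E-flat — major 3rd
G-flat — perfect 5th
B-double-flat — minor 7th
A-double-flat — minor 13th

C-flat E-flat G-flat B-double-flat A-double-flat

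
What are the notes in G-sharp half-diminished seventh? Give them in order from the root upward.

G#, B, D, F#

G-sharp half-diminished seventh: half-diminished seventh on G#.
- root: G#
- minor 3rd: B
- diminished 5th: D
- minor 7th: F#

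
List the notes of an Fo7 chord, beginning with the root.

Fo7: diminished seventh on F.
Root: F
Minor 3rd (3rd): Ab
Diminished 5th (5th): Cb
Diminished 7th (7th): Ebb

F, Ab, Cb, Ebb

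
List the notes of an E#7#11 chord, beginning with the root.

Root E♯, quality dominant seventh sharp eleven:
- root: E♯
- major 3rd: G𝄪
- perfect 5th: B♯
- minor 7th: D♯
- augmented 11th: A𝄪

E♯, G𝄪, B♯, D♯, A𝄪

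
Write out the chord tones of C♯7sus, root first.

C#, F#, G#, B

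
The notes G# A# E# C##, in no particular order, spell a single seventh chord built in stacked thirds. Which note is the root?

Arranged so that each adjacent pair is a third by letter name: A# – C## – E# – G#.
The bottom of that stack, A#, is the root (this is A# dominant seventh).

A#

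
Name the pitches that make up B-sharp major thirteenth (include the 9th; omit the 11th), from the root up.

B-sharp, D-double-sharp, F-double-sharp, A-double-sharp, C-double-sharp, G-double-sharp

B-sharp major thirteenth: major thirteenth on B-sharp.
root → B-sharp
3rd (major 3rd) → D-double-sharp
5th (perfect 5th) → F-double-sharp
7th (major 7th) → A-double-sharp
9th (major 9th) → C-double-sharp
13th (major 13th) → G-double-sharp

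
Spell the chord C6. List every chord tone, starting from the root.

C  E  G  A

C6 is a major sixth built on C.
C — root
E — major 3rd
G — perfect 5th
A — major 6th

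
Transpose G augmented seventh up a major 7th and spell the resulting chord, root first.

F#, A#, C##, E

A major 7th up from G is F#, so the new chord is F# augmented seventh.
Root: F#
Major 3rd (3rd): A#
Augmented 5th (5th): C##
Minor 7th (7th): E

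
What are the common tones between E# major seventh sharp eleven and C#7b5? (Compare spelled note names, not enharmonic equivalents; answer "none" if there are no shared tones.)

E# major seventh sharp eleven = E♯, G𝄪, B♯, D𝄪, A𝄪.
C#7b5 = C♯, E♯, G, B.
Shared: E♯.

E♯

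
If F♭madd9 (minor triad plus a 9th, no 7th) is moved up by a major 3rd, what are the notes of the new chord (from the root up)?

Transposed root: Fb → Ab (major 3rd up). So we spell Ab minor added-ninth:
Root: Ab
Minor 3rd (3rd): Cb
Perfect 5th (5th): Eb
Major 9th (9th): Bb

Ab  Cb  Eb  Bb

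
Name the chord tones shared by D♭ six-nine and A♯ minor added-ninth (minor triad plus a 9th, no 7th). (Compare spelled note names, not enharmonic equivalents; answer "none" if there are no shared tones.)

none

D♭ six-nine: D-flat F A-flat B-flat E-flat
A♯ minor added-ninth: A-sharp C-sharp E-sharp B-sharp
Common to both → none.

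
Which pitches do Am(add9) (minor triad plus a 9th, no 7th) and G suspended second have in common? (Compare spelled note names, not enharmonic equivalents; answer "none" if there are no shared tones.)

A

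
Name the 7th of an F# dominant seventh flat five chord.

E

Root of F# dominant seventh flat five = F-sharp. The 7th is a minor 7th: F-sharp up a minor 7th → E.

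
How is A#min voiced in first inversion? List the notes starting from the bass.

C#  E#  A#

A#min = A#–C#–E#; first inversion → third (C#) lowest.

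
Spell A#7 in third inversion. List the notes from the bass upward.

G#, A#, C##, E#

In root position, A#7 is A#–C##–E#–G#.
Third inversion puts the seventh (G#) in the bass.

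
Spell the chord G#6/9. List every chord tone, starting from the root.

G♯, B♯, D♯, E♯, A♯

G#6/9: six-nine on G♯.
- root: G♯
- major 3rd: B♯
- perfect 5th: D♯
- major 6th: E♯
- major 9th: A♯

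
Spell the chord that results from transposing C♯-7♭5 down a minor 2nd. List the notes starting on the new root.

B# D# F# A#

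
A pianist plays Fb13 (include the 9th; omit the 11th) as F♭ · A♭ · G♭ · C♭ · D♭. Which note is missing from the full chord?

E𝄫

The full Fb13 chord is F♭, A♭, C♭, E𝄫, G♭, D♭.
Comparing with the voicing, the minor 7th (7th) — E𝄫 — is absent.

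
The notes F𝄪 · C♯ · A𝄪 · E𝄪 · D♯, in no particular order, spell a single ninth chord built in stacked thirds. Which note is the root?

Stacking in thirds gives D♯ – F𝄪 – A𝄪 – C♯ – E𝄪, so D♯ is the root — D♯ dominant seventh sharp nine sharp five.

D♯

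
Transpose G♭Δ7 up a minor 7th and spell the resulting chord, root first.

Fb  Ab  Cb  Eb

Gb up a minor 7th → Fb. New chord: Fb major seventh.
Fb — root
Ab — major 3rd
Cb — perfect 5th
Eb — major 7th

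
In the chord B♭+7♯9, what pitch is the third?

D

Root of B♭+7♯9 = Bb. The 3rd is a major 3rd: Bb up a major 3rd → D.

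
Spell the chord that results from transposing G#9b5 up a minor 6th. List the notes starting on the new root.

E, G#, Bb, D, F#

G# up a minor 6th → E. New chord: E dominant ninth flat five.
root → E
3rd (major 3rd) → G#
5th (diminished 5th) → Bb
7th (minor 7th) → D
9th (major 9th) → F#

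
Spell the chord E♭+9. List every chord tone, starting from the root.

E♭+9: dominant ninth sharp five on Eb.
Root: Eb
Major 3rd (3rd): G
Augmented 5th (5th): B
Minor 7th (7th): Db
Major 9th (9th): F

Eb G B Db F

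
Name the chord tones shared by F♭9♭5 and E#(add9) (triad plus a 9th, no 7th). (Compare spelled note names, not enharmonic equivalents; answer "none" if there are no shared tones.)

F♭9♭5: Fb Ab Cbb Ebb Gb
E#(add9): E# G## B# F##
Common to both → none.

none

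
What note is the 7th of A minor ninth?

G

Root of A minor ninth = A. The 7th is a minor 7th: A up a minor 7th → G.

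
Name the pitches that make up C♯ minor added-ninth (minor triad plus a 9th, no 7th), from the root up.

C# – E – G# – D#

Root C#, quality minor added-ninth:
- root: C#
- minor 3rd: E
- perfect 5th: G#
- major 9th: D#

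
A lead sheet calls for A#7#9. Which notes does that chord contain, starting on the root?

A#7#9 is a dominant seventh sharp nine built on A♯.
Root: A♯
Major 3rd (3rd): C𝄪
Perfect 5th (5th): E♯
Minor 7th (7th): G♯
Augmented 9th (9th): B𝄪

A♯ – C𝄪 – E♯ – G♯ – B𝄪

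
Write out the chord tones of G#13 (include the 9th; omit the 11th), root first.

G♯ B♯ D♯ F♯ A♯ E♯

Root G♯, quality dominant thirteenth:
Root: G♯
Major 3rd (3rd): B♯
Perfect 5th (5th): D♯
Minor 7th (7th): F♯
Major 9th (9th): A♯
Major 13th (13th): E♯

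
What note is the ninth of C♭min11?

C♭min11 is built on Cb; its 9th is a major 9th above the root.
A second above C uses the letter D, and the major 9th above Cb is Db.

Db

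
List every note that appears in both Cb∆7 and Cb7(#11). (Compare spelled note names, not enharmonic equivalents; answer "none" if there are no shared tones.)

Cb – Eb – Gb

Cb∆7 = Cb, Eb, Gb, Bb.
Cb7(#11) = Cb, Eb, Gb, Bbb, F.
Shared: Cb, Eb, Gb.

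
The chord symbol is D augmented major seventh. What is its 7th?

C-sharp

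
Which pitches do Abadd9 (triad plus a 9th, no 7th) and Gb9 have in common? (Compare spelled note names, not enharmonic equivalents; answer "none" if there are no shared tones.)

Ab, Bb

Abadd9: Ab C Eb Bb
Gb9: Gb Bb Db Fb Ab
Common to both → Ab, Bb.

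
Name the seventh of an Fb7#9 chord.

Ebb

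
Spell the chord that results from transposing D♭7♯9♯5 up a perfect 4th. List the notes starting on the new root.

A perfect 4th up from Db is Gb, so the new chord is Gb dominant seventh sharp nine sharp five.
Gb — root
Bb — major 3rd
D — augmented 5th
Fb — minor 7th
A — augmented 9th

Gb, Bb, D, Fb, A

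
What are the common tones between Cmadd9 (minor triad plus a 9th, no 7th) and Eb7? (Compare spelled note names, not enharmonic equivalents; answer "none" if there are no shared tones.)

Cmadd9: C Eb G D
Eb7: Eb G Bb Db
Common to both → Eb, G.

Eb, G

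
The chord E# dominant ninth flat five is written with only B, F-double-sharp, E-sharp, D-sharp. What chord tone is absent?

G-double-sharp

E# dominant ninth flat five = E-sharp, G-double-sharp, B, D-sharp, F-double-sharp. The voicing lacks the 3rd (major 3rd), G-double-sharp.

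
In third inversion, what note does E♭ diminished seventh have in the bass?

E♭ diminished seventh = E-flat–G-flat–B-double-flat–D-double-flat. Third inversion → seventh in the bass = D-double-flat.

D-double-flat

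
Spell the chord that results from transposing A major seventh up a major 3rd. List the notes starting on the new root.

Transposed root: A → C♯ (major 3rd up). So we spell C♯ major seventh:
root → C♯
3rd (major 3rd) → E♯
5th (perfect 5th) → G♯
7th (major 7th) → B♯

C♯, E♯, G♯, B♯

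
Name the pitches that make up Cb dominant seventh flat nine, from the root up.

Cb dominant seventh flat nine is a dominant seventh flat nine built on C♭.
Root: C♭
Major 3rd (3rd): E♭
Perfect 5th (5th): G♭
Minor 7th (7th): B𝄫
Minor 9th (9th): D𝄫

C♭ – E♭ – G♭ – B𝄫 – D𝄫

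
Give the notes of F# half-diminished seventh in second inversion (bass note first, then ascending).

In root position, F# half-diminished seventh is F-sharp–A–C–E.
Second inversion puts the fifth (C) in the bass.

C, E, F-sharp, A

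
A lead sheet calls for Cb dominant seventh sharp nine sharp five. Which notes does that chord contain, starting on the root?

Cb dominant seventh sharp nine sharp five: dominant seventh sharp nine sharp five on C-flat.
root → C-flat
3rd (major 3rd) → E-flat
5th (augmented 5th) → G
7th (minor 7th) → B-double-flat
9th (augmented 9th) → D

C-flat  E-flat  G  B-double-flat  D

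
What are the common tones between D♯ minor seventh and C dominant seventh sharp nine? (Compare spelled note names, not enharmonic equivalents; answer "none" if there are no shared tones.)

D#

D♯ minor seventh: D# F# A# C#
C dominant seventh sharp nine: C E G Bb D#
Common to both → D#.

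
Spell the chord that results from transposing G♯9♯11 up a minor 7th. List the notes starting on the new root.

F#  A#  C#  E  G#  B#

G# up a minor 7th → F#. New chord: F# dominant ninth sharp eleven.
- root: F#
- major 3rd: A#
- perfect 5th: C#
- minor 7th: E
- major 9th: G#
- augmented 11th: B#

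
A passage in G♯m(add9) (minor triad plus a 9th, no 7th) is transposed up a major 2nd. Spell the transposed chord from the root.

G♯ up a major 2nd → A♯. New chord: A♯ minor added-ninth.
Root: A♯
Minor 3rd (3rd): C♯
Perfect 5th (5th): E♯
Major 9th (9th): B♯

A♯ C♯ E♯ B♯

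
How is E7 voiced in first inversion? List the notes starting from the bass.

G# B D E

In root position, E7 is E–G#–B–D.
First inversion puts the third (G#) in the bass.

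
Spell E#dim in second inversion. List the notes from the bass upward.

B E# G#

E#dim = E#–G#–B; second inversion → fifth (B) lowest.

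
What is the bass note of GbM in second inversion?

GbM in root position is G♭–B♭–D♭.
Second inversion places the fifth in the bass, which is D♭.

D♭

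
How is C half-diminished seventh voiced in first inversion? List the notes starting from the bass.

E-flat  G-flat  B-flat  C

In root position, C half-diminished seventh is C–E-flat–G-flat–B-flat.
First inversion puts the third (E-flat) in the bass.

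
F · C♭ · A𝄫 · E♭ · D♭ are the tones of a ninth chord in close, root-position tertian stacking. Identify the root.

D♭

Arranged so that each adjacent pair is a third by letter name: D♭ – F – A𝄫 – C♭ – E♭.
The bottom of that stack, D♭, is the root (this is D♭ dominant ninth flat five).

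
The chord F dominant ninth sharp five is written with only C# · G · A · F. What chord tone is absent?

Eb

The full F dominant ninth sharp five chord is F, A, C#, Eb, G.
Comparing with the voicing, the minor 7th (7th) — Eb — is absent.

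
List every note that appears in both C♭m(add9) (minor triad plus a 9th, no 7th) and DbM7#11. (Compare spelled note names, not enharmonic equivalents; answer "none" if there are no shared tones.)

C♭m(add9) = Cb, Ebb, Gb, Db.
DbM7#11 = Db, F, Ab, C, G.
Shared: Db.

Db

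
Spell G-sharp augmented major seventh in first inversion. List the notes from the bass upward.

G-sharp augmented major seventh = G#–B#–D##–F##; first inversion → third (B#) lowest.

B# – D## – F## – G#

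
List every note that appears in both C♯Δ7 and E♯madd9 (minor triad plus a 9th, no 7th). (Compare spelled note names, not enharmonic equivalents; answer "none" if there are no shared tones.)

E# G# B#

C♯Δ7: C# E# G# B#
E♯madd9: E# G# B# F##
Common to both → E#, G#, B#.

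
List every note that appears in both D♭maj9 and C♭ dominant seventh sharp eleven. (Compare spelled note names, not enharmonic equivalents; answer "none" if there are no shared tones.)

D♭maj9 = Db, F, Ab, C, Eb.
C♭ dominant seventh sharp eleven = Cb, Eb, Gb, Bbb, F.
Shared: F, Eb.

F  Eb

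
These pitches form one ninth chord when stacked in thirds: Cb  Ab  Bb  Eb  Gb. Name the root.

Ab

Arranged so that each adjacent pair is a third by letter name: Ab – Cb – Eb – Gb – Bb.
The bottom of that stack, Ab, is the root (this is Ab minor ninth).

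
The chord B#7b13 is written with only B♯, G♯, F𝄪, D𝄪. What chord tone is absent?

A♯

The full B#7b13 chord is B♯, D𝄪, F𝄪, A♯, G♯.
Comparing with the voicing, the minor 7th (7th) — A♯ — is absent.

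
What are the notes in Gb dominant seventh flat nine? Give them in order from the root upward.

Gb  Bb  Db  Fb  Abb

Gb dominant seventh flat nine is a dominant seventh flat nine built on Gb.
root → Gb
3rd (major 3rd) → Bb
5th (perfect 5th) → Db
7th (minor 7th) → Fb
9th (minor 9th) → Abb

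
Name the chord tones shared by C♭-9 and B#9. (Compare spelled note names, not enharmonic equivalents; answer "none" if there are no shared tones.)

none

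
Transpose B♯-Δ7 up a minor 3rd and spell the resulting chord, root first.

Transposed root: B# → D# (minor 3rd up). So we spell D# minor-major seventh:
root → D#
3rd (minor 3rd) → F#
5th (perfect 5th) → A#
7th (major 7th) → C##

D#, F#, A#, C##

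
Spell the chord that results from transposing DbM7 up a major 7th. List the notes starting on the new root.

C – E – G – B

A major 7th up from D♭ is C, so the new chord is C major seventh.
Root: C
Major 3rd (3rd): E
Perfect 5th (5th): G
Major 7th (7th): B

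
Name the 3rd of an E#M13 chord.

E#M13 is built on E#; its 3rd is a major 3rd above the root.
A third above E uses the letter G, and the major 3rd above E# is G##.

G##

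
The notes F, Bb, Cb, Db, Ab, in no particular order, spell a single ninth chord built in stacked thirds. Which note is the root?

Bb

Stacking in thirds gives Bb – Db – F – Ab – Cb, so Bb is the root — Bb minor seventh flat nine.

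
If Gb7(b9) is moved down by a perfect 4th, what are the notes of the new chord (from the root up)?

A perfect 4th down from G♭ is D♭, so the new chord is D♭ dominant seventh flat nine.
root → D♭
3rd (major 3rd) → F
5th (perfect 5th) → A♭
7th (minor 7th) → C♭
9th (minor 9th) → E𝄫

D♭  F  A♭  C♭  E𝄫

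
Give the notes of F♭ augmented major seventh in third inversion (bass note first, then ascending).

F♭ augmented major seventh = F-flat–A-flat–C–E-flat; third inversion → seventh (E-flat) lowest.

E-flat F-flat A-flat C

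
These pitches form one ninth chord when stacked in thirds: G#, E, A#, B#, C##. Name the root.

A#

Arranged so that each adjacent pair is a third by letter name: A# – C## – E – G# – B#.
The bottom of that stack, A#, is the root (this is A# dominant ninth flat five).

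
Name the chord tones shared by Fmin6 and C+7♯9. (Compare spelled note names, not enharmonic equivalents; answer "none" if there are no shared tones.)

C

Fmin6 = F, A♭, C, D.
C+7♯9 = C, E, G♯, B♭, D♯.
Shared: C.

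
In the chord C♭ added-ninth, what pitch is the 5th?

C♭ added-ninth is built on C-flat; its 5th is a perfect 5th above the root.
A fifth above C uses the letter G, and the perfect 5th above C-flat is G-flat.

G-flat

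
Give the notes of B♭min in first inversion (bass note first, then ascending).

In root position, B♭min is Bb–Db–F.
First inversion puts the third (Db) in the bass.

Db F Bb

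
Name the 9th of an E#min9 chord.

Root of E#min9 = E#. The 9th is a major 9th: E# up a major 9th → F##.

F##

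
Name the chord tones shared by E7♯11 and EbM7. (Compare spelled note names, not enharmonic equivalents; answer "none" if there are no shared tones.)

D

E7♯11: E G# B D A#
EbM7: Eb G Bb D
Common to both → D.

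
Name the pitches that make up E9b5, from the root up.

E, G#, Bb, D, F#

Root E, quality dominant ninth flat five:
root → E
3rd (major 3rd) → G#
5th (diminished 5th) → Bb
7th (minor 7th) → D
9th (major 9th) → F#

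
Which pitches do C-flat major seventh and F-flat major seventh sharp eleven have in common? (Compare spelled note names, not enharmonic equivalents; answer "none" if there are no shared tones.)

C-flat major seventh = C-flat, E-flat, G-flat, B-flat.
F-flat major seventh sharp eleven = F-flat, A-flat, C-flat, E-flat, B-flat.
Shared: C-flat, E-flat, B-flat.

C-flat, E-flat, B-flat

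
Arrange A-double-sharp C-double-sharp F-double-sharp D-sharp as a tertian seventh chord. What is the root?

D-sharp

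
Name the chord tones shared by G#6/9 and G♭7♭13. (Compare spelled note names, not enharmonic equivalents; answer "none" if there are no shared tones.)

G#6/9: G# B# D# E# A#
G♭7♭13: Gb Bb Db Fb Ebb
Common to both → none.

none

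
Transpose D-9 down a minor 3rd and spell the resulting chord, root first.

D down a minor 3rd → B. New chord: B minor ninth.
- root: B
- minor 3rd: D
- perfect 5th: F#
- minor 7th: A
- major 9th: C#

B – D – F# – A – C#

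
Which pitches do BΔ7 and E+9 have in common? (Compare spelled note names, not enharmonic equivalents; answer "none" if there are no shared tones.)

BΔ7 = B, D#, F#, A#.
E+9 = E, G#, B#, D, F#.
Shared: F#.

F#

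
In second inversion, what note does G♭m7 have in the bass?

G♭m7 = Gb–Bbb–Db–Fb. Second inversion → fifth in the bass = Db.

Db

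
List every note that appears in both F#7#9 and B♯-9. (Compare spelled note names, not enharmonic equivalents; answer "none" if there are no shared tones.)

F#7#9 = F#, A#, C#, E, G##.
B♯-9 = B#, D#, F##, A#, C##.
Shared: A#.

A#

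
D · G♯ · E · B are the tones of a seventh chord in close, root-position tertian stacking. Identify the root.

Arranged so that each adjacent pair is a third by letter name: E – G♯ – B – D.
The bottom of that stack, E, is the root (this is E dominant seventh).

E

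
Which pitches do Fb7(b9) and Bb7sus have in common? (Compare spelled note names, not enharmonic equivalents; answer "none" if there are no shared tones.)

Fb7(b9) = Fb, Ab, Cb, Ebb, Gbb.
Bb7sus = Bb, Eb, F, Ab.
Shared: Ab.

Ab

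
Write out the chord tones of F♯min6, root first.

Root F♯, quality minor sixth:
F♯ — root
A — minor 3rd
C♯ — perfect 5th
D♯ — major 6th

F♯  A  C♯  D♯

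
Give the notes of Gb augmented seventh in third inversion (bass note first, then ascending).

F♭ G♭ B♭ D

Gb augmented seventh = G♭–B♭–D–F♭; third inversion → seventh (F♭) lowest.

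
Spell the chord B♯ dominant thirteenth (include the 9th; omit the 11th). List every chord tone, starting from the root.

B-sharp  D-double-sharp  F-double-sharp  A-sharp  C-double-sharp  G-double-sharp

B♯ dominant thirteenth: dominant thirteenth on B-sharp.
B-sharp — root
D-double-sharp — major 3rd
F-double-sharp — perfect 5th
A-sharp — minor 7th
C-double-sharp — major 9th
G-double-sharp — major 13th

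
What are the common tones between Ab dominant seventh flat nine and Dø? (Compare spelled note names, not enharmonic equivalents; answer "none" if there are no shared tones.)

Ab – C

Ab dominant seventh flat nine: Ab C Eb Gb Bbb
Dø: D F Ab C
Common to both → Ab, C.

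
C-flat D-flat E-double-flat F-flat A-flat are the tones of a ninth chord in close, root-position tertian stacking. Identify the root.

D-flat

Arranged so that each adjacent pair is a third by letter name: D-flat – F-flat – A-flat – C-flat – E-double-flat.
The bottom of that stack, D-flat, is the root (this is D-flat minor seventh flat nine).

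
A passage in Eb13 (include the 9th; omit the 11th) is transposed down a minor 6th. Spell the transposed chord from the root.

Eb down a minor 6th → G. New chord: G dominant thirteenth.
- root: G
- major 3rd: B
- perfect 5th: D
- minor 7th: F
- major 9th: A
- major 13th: E

G, B, D, F, A, E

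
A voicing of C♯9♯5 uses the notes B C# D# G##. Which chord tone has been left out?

The full C♯9♯5 chord is C#, E#, G##, B, D#.
Comparing with the voicing, the major 3rd (3rd) — E# — is absent.

E#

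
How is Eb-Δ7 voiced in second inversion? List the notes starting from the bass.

Bb – D – Eb – Gb

Eb-Δ7 = Eb–Gb–Bb–D; second inversion → fifth (Bb) lowest.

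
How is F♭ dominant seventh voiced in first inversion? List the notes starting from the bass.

In root position, F♭ dominant seventh is F-flat–A-flat–C-flat–E-double-flat.
First inversion puts the third (A-flat) in the bass.

A-flat  C-flat  E-double-flat  F-flat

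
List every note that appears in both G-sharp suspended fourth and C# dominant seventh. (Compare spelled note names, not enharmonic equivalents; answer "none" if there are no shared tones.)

G-sharp suspended fourth = G-sharp, C-sharp, D-sharp.
C# dominant seventh = C-sharp, E-sharp, G-sharp, B.
Shared: G-sharp, C-sharp.

G-sharp, C-sharp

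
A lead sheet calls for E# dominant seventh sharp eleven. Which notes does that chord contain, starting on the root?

E# – G## – B# – D# – A##

Root E#, quality dominant seventh sharp eleven:
- root: E#
- major 3rd: G##
- perfect 5th: B#
- minor 7th: D#
- augmented 11th: A##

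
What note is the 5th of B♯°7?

Root of B♯°7 = B#. The 5th is a diminished 5th: B# up a diminished 5th → F#.

F#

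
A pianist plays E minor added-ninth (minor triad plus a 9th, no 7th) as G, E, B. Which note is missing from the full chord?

F♯

The full E minor added-ninth chord is E, G, B, F♯.
Comparing with the voicing, the major 9th (9th) — F♯ — is absent.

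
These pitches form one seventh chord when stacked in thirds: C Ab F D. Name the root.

D

Stacking in thirds gives D – F – Ab – C, so D is the root — D half-diminished seventh.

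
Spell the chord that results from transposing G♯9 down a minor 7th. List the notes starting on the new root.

Transposed root: G# → A# (minor 7th down). So we spell A# dominant ninth:
root → A#
3rd (major 3rd) → C##
5th (perfect 5th) → E#
7th (minor 7th) → G#
9th (major 9th) → B#

A#  C##  E#  G#  B#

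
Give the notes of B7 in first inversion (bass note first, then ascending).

D# – F# – A – B

In root position, B7 is B–D#–F#–A.
First inversion puts the third (D#) in the bass.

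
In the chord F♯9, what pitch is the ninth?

G#

F♯9 is built on F#; its 9th is a major 9th above the root.
A second above F uses the letter G, and the major 9th above F# is G#.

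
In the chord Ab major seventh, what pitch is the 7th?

G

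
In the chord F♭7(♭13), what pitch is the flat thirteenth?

F♭7(♭13) is built on Fb; its 13th is a minor 13th above the root.
A sixth above F uses the letter D, and the minor 13th above Fb is Dbb.

Dbb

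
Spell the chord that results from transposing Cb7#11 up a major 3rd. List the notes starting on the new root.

Transposed root: Cb → Eb (major 3rd up). So we spell Eb dominant seventh sharp eleven:
root → Eb
3rd (major 3rd) → G
5th (perfect 5th) → Bb
7th (minor 7th) → Db
11th (augmented 11th) → A

Eb, G, Bb, Db, A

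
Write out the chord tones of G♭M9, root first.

G♭M9 is a major ninth built on Gb.
root → Gb
3rd (major 3rd) → Bb
5th (perfect 5th) → Db
7th (major 7th) → F
9th (major 9th) → Ab

Gb, Bb, Db, F, Ab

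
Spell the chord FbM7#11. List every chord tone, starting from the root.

FbM7#11: major seventh sharp eleven on Fb.
Fb — root
Ab — major 3rd
Cb — perfect 5th
Eb — major 7th
Bb — augmented 11th

Fb – Ab – Cb – Eb – Bb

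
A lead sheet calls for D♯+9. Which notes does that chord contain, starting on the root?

D#  F##  A##  C#  E#

Root D#, quality dominant ninth sharp five:
- root: D#
- major 3rd: F##
- augmented 5th: A##
- minor 7th: C#
- major 9th: E#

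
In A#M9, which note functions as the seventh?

Root of A#M9 = A#. The 7th is a major 7th: A# up a major 7th → G##.

G##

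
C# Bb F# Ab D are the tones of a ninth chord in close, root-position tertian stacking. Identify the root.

Bb

Arranged so that each adjacent pair is a third by letter name: Bb – D – F# – Ab – C#.
The bottom of that stack, Bb, is the root (this is Bb dominant seventh sharp nine sharp five).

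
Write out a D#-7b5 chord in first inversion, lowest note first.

D#-7b5 = D#–F#–A–C#; first inversion → third (F#) lowest.

F#, A, C#, D#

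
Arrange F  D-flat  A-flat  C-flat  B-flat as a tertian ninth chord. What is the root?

Stacking in thirds gives B-flat – D-flat – F – A-flat – C-flat, so B-flat is the root — B-flat minor seventh flat nine.

B-flat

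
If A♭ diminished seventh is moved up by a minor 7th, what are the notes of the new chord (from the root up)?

Gb Bbb Dbb Fbb

Transposed root: Ab → Gb (minor 7th up). So we spell Gb diminished seventh:
- root: Gb
- minor 3rd: Bbb
- diminished 5th: Dbb
- diminished 7th: Fbb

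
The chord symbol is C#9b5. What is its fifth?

C#9b5 is built on C#; its 5th is a diminished 5th above the root.
A fifth above C uses the letter G, and the diminished 5th above C# is G.

G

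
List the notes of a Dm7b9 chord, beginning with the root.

D  F  A  C  Eb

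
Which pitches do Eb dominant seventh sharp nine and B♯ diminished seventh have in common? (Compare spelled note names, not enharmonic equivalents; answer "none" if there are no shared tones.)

F#

Eb dominant seventh sharp nine: Eb G Bb Db F#
B♯ diminished seventh: B# D# F# A
Common to both → F#.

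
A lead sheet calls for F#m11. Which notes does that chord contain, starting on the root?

Root F#, quality minor eleventh:
F# — root
A — minor 3rd
C# — perfect 5th
E — minor 7th
G# — major 9th
B — perfect 11th

F# A C# E G# B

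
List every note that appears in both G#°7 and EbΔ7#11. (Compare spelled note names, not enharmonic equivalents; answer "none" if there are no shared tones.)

D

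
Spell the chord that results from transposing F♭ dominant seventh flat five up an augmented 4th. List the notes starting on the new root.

Fb up an augmented 4th → Bb. New chord: Bb dominant seventh flat five.
root → Bb
3rd (major 3rd) → D
5th (diminished 5th) → Fb
7th (minor 7th) → Ab

Bb – D – Fb – Ab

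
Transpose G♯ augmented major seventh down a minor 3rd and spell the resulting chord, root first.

E-sharp  G-double-sharp  B-double-sharp  D-double-sharp

A minor 3rd down from G-sharp is E-sharp, so the new chord is E-sharp augmented major seventh.
E-sharp — root
G-double-sharp — major 3rd
B-double-sharp — augmented 5th
D-double-sharp — major 7th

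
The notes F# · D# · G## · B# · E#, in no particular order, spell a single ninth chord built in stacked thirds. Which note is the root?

E#

Arranged so that each adjacent pair is a third by letter name: E# – G## – B# – D# – F#.
The bottom of that stack, E#, is the root (this is E# dominant seventh flat nine).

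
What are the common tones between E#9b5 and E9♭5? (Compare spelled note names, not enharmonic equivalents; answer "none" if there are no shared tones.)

none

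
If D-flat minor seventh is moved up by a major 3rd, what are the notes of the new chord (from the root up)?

F  A-flat  C  E-flat

D-flat up a major 3rd → F. New chord: F minor seventh.
F — root
A-flat — minor 3rd
C — perfect 5th
E-flat — minor 7th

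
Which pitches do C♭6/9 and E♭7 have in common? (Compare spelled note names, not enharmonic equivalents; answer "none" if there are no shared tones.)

E♭ D♭

C♭6/9 = C♭, E♭, G♭, A♭, D♭.
E♭7 = E♭, G, B♭, D♭.
Shared: E♭, D♭.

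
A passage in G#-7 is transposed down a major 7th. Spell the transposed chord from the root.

A major 7th down from G♯ is A, so the new chord is A minor seventh.
A — root
C — minor 3rd
E — perfect 5th
G — minor 7th

A, C, E, G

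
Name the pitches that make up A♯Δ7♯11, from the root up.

A#, C##, E#, G##, D##

A♯Δ7♯11: major seventh sharp eleven on A#.
A# — root
C## — major 3rd
E# — perfect 5th
G## — major 7th
D## — augmented 11th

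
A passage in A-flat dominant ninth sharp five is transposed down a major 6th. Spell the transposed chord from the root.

Cb – Eb – G – Bbb – Db

A major 6th down from Ab is Cb, so the new chord is Cb dominant ninth sharp five.
Root: Cb
Major 3rd (3rd): Eb
Augmented 5th (5th): G
Minor 7th (7th): Bbb
Major 9th (9th): Db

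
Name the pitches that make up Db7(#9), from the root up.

Db F Ab Cb E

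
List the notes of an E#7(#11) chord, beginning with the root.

E# G## B# D# A##

E#7(#11) is a dominant seventh sharp eleven built on E#.
root → E#
3rd (major 3rd) → G##
5th (perfect 5th) → B#
7th (minor 7th) → D#
11th (augmented 11th) → A##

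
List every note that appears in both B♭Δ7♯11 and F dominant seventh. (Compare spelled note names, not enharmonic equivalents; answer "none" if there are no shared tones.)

F  A

B♭Δ7♯11 = Bb, D, F, A, E.
F dominant seventh = F, A, C, Eb.
Shared: F, A.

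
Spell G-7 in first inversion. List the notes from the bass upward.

G-7 = G–Bb–D–F; first inversion → third (Bb) lowest.

Bb, D, F, G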